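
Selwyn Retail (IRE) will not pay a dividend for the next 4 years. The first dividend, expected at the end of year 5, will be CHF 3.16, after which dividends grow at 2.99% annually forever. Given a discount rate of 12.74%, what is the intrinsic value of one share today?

Deferred-dividend DDM. At t=4 the remaining stream is a growing perpetuity with first payment D_5 = 3.16.
V_4 = D_5/(r−g) = 3.16/(0.1274−0.0299) = 32.4103
P₀ = V_4/(1+r)^4 = 32.4103/(1+0.1274)^4 = 20.0618

CHF 20.06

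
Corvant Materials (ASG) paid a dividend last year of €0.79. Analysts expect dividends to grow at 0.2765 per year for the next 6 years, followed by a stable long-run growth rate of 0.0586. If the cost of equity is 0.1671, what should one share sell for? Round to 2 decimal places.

Two-stage DDM. Project D₁…D_6 at 0.2765, terminal growth 0.0586, discount at r = 0.1671.
D_1 = 1.0084
D_2 = 1.2873
D_3 = 1.6432
D_4 = 2.0975
D_5 = 2.6775
D_6 = 3.4178
Terminal value at t=6: TV = D_7/(r−g) = 3.6181/(0.1671−0.0586) = 33.3468
P₀ = 1.0084/(1+0.1671)^1 + 1.2873/(1+0.1671)^2 + 1.6432/(1+0.1671)^3 + 2.0975/(1+0.1671)^4 + 2.6775/(1+0.1671)^5 + 3.4178/(1+0.1671)^6 + 33.3468/(1+0.1671)^6 = 19.7570

€19.76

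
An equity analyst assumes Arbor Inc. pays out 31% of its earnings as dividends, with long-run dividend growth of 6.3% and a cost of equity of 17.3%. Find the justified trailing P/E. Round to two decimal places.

3.00

Justified trailing P/E = b(1+g)/(r−g) = 0.31×(1+0.063)/(0.173−0.063) = 2.9957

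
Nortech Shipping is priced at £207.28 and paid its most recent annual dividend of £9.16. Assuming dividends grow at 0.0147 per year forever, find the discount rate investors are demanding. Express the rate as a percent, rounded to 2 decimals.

Rearranging the constant-growth DDM: r = D₁/P₀ + g.
D₁ = 9.16 × (1 + 0.0147) = 9.2947.
r = 9.2947 / 207.28 + 0.0147 = 0.04484 + 0.0147 = 0.05954

5.95%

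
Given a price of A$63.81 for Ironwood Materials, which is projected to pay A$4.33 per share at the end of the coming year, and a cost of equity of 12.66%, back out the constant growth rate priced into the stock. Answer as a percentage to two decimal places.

5.87%

From P₀ = D₁/(r − g), the implied growth is g = r − D₁/P₀.
g = 0.1266 − 4.33/63.81 = 0.1266 − 0.06786 = 0.05874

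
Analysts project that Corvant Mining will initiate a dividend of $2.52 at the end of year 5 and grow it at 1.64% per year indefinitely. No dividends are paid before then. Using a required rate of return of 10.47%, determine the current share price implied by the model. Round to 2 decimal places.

$19.16

Deferred-dividend DDM. At t=4 the remaining stream is a growing perpetuity with first payment D_5 = 2.52.
V_4 = D_5/(r−g) = 2.52/(0.1047−0.0164) = 28.5391
P₀ = V_4/(1+r)^4 = 28.5391/(1+0.1047)^4 = 19.1630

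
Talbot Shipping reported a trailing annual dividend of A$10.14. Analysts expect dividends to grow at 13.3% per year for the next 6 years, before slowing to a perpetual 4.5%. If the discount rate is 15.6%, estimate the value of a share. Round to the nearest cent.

A$141.36

Two-stage DDM. Project D₁…D_6 at 0.133, terminal growth 0.045, discount at r = 0.156.
D_1 = 11.4886
D_2 = 13.0166
D_3 = 14.7478
D_4 = 16.7093
D_5 = 18.9316
D_6 = 21.4495
Terminal value at t=6: TV = D_7/(r−g) = 22.4147/(0.156−0.045) = 201.9346
P₀ = 11.4886/(1+0.156)^1 + 13.0166/(1+0.156)^2 + 14.7478/(1+0.156)^3 + 16.7093/(1+0.156)^4 + 18.9316/(1+0.156)^5 + 21.4495/(1+0.156)^6 + 201.9346/(1+0.156)^6 = 141.3592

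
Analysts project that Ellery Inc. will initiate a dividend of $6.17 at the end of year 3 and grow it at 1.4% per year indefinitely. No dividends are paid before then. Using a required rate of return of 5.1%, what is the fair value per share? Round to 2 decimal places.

$150.97

Deferred-dividend DDM. At t=2 the remaining stream is a growing perpetuity with first payment D_3 = 6.17.
V_2 = D_3/(r−g) = 6.17/(0.051−0.014) = 166.7568
P₀ = V_2/(1+r)^2 = 166.7568/(1+0.051)^2 = 150.9656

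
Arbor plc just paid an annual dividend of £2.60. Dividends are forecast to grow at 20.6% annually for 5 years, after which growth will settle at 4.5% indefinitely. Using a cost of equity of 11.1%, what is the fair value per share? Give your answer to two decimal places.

£78.79

Two-stage DDM. Project D₁…D_5 at 0.206, terminal growth 0.045, discount at r = 0.111.
D_1 = 3.1356
D_2 = 3.7815
D_3 = 4.5605
D_4 = 5.5000
D_5 = 6.6330
Terminal value at t=5: TV = D_6/(r−g) = 6.9315/(0.111−0.045) = 105.0225
P₀ = 3.1356/(1+0.111)^1 + 3.7815/(1+0.111)^2 + 4.5605/(1+0.111)^3 + 5.5000/(1+0.111)^4 + 6.6330/(1+0.111)^5 + 105.0225/(1+0.111)^5 = 78.7860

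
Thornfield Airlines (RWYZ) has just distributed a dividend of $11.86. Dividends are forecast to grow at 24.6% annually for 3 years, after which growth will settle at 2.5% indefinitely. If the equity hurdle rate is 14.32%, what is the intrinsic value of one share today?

$175.53

Two-stage DDM. Project D₁…D_3 at 0.246, terminal growth 0.025, discount at r = 0.1432.
D_1 = 14.7776
D_2 = 18.4128
D_3 = 22.9424
Terminal value at t=3: TV = D_4/(r−g) = 23.5160/(0.1432−0.025) = 198.9506
P₀ = 14.7776/(1+0.1432)^1 + 18.4128/(1+0.1432)^2 + 22.9424/(1+0.1432)^3 + 198.9506/(1+0.1432)^3 = 175.5326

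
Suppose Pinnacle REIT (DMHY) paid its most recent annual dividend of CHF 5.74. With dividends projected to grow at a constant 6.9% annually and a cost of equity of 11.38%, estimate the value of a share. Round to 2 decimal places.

CHF 136.97

Gordon growth model: P₀ = D₁/(r − g). D₁ = 5.74 × (1 + 0.069) = 6.1361.
P₀ = 6.1361 / (0.1138 − 0.069) = 6.1361 / 0.0448 = 136.9656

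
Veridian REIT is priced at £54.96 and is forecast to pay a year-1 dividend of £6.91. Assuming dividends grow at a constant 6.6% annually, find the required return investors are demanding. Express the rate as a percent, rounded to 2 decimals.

19.17%

Rearranging the constant-growth DDM: r = D₁/P₀ + g.
r = 6.9100 / 54.96 + 0.066 = 0.12573 + 0.066 = 0.19173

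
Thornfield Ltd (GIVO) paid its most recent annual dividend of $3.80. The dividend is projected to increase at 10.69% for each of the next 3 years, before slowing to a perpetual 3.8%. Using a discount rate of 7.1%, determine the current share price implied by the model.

Two-stage DDM. Project D₁…D_3 at 0.1069, terminal growth 0.038, discount at r = 0.071.
D_1 = 4.2062
D_2 = 4.6559
D_3 = 5.1536
Terminal value at t=3: TV = D_4/(r−g) = 5.3494/(0.071−0.038) = 162.1034
P₀ = 4.2062/(1+0.071)^1 + 4.6559/(1+0.071)^2 + 5.1536/(1+0.071)^3 + 162.1034/(1+0.071)^3 = 144.1358

$144.14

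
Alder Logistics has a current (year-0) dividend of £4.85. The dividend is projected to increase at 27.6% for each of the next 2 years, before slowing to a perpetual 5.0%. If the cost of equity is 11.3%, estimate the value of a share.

£118.18

Two-stage DDM. Project D₁…D_2 at 0.276, terminal growth 0.05, discount at r = 0.113.
D_1 = 6.1886
D_2 = 7.8967
Terminal value at t=2: TV = D_3/(r−g) = 8.2915/(0.113−0.05) = 131.6109
P₀ = 6.1886/(1+0.113)^1 + 7.8967/(1+0.113)^2 + 131.6109/(1+0.113)^2 = 118.1782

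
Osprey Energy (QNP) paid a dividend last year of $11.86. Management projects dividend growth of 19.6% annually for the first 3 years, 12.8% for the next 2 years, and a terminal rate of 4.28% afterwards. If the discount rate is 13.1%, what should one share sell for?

$232.70

Three-stage DDM. Project D₁…D_5; terminal Gordon value at t=5 with g = 0.0428; discount at r = 0.131.
D_1 = 14.1846
D_2 = 16.9647
D_3 = 20.2898
D_4 = 22.8869
D_5 = 25.8164
TV_5 = 26.9214/(0.131−0.0428) = 305.2312
P₀ = Σ Dₜ/(1+r)ᵗ + TV_5/(1+r)^5 = 232.7024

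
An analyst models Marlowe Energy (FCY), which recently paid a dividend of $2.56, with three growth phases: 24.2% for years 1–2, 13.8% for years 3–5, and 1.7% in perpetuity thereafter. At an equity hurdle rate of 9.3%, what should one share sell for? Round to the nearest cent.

Three-stage DDM. Project D₁…D_5; terminal Gordon value at t=5 with g = 0.017; discount at r = 0.093.
D_1 = 3.1795
D_2 = 3.9490
D_3 = 4.4939
D_4 = 5.1141
D_5 = 5.8198
TV_5 = 5.9188/(0.093−0.017) = 77.8785
P₀ = Σ Dₜ/(1+r)ᵗ + TV_5/(1+r)^5 = 66.8952

$66.90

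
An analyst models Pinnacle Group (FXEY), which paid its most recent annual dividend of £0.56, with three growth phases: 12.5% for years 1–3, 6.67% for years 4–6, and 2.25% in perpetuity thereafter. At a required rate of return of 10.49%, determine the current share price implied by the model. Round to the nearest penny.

£10.00

Three-stage DDM. Project D₁…D_6; terminal Gordon value at t=6 with g = 0.0225; discount at r = 0.1049.
D_1 = 0.6300
D_2 = 0.7088
D_3 = 0.7973
D_4 = 0.8505
D_5 = 0.9073
D_6 = 0.9678
TV_6 = 0.9895/(0.1049−0.0225) = 12.0090
P₀ = Σ Dₜ/(1+r)ᵗ + TV_6/(1+r)^6 = 9.9958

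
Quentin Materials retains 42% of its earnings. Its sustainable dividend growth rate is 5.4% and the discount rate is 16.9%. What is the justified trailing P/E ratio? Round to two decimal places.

Payout ratio b = 1 − 0.42 = 0.58.
Justified trailing P/E = b(1+g)/(r−g) = 0.58×(1+0.054)/(0.169−0.054) = 5.3158

5.32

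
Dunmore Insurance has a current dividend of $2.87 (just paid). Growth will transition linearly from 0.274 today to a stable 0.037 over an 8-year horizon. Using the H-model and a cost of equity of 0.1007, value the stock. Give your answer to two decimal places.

H-model: P₀ = D₀[(1+g_L) + H(g_S−g_L)]/(r−g_L), with H = 8/2 = 4.
P₀ = 2.87 × [(1+0.037) + 4×(0.274−0.037)] / (0.1007−0.037)
   = 2.87 × 1.9850 / 0.0637 = 89.4341

$89.43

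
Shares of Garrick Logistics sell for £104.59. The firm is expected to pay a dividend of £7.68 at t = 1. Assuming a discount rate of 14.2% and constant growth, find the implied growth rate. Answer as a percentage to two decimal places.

6.86%

From P₀ = D₁/(r − g), the implied growth is g = r − D₁/P₀.
g = 0.142 − 7.68/104.59 = 0.142 − 0.07343 = 0.06857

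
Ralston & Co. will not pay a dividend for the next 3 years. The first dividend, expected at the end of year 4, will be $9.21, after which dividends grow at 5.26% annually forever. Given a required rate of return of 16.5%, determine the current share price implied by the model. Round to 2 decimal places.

$51.82

Deferred-dividend DDM. At t=3 the remaining stream is a growing perpetuity with first payment D_4 = 9.21.
V_3 = D_4/(r−g) = 9.21/(0.165−0.0526) = 81.9395
P₀ = V_3/(1+r)^3 = 81.9395/(1+0.165)^3 = 51.8222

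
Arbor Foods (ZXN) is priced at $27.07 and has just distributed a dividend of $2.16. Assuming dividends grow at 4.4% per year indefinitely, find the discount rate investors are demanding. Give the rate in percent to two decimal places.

Rearranging the constant-growth DDM: r = D₁/P₀ + g.
D₁ = 2.16 × (1 + 0.044) = 2.2550.
r = 2.2550 / 27.07 + 0.044 = 0.08330 + 0.044 = 0.12730

12.73%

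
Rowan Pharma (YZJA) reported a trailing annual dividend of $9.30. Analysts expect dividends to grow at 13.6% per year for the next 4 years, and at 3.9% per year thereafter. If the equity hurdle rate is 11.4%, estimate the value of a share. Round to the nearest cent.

$178.39

Two-stage DDM. Project D₁…D_4 at 0.136, terminal growth 0.039, discount at r = 0.114.
D_1 = 10.5648
D_2 = 12.0016
D_3 = 13.6338
D_4 = 15.4880
Terminal value at t=4: TV = D_5/(r−g) = 16.0921/(0.114−0.039) = 214.5609
P₀ = 10.5648/(1+0.114)^1 + 12.0016/(1+0.114)^2 + 13.6338/(1+0.114)^3 + 15.4880/(1+0.114)^4 + 214.5609/(1+0.114)^4 = 178.3921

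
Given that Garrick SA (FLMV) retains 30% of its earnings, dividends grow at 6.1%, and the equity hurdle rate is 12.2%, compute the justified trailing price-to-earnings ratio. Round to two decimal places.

12.18

Payout ratio b = 1 − 0.30 = 0.70.
Justified trailing P/E = b(1+g)/(r−g) = 0.70×(1+0.061)/(0.122−0.061) = 12.1754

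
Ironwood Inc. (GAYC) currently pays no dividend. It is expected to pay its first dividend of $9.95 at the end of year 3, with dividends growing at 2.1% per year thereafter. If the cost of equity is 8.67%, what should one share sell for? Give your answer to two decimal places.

$128.24

Deferred-dividend DDM. At t=2 the remaining stream is a growing perpetuity with first payment D_3 = 9.95.
V_2 = D_3/(r−g) = 9.95/(0.0867−0.021) = 151.4460
P₀ = V_2/(1+r)^2 = 151.4460/(1+0.0867)^2 = 128.2444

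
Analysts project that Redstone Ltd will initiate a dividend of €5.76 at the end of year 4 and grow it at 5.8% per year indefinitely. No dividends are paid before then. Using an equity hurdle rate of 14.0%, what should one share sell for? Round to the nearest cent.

Deferred-dividend DDM. At t=3 the remaining stream is a growing perpetuity with first payment D_4 = 5.76.
V_3 = D_4/(r−g) = 5.76/(0.14−0.058) = 70.2439
P₀ = V_3/(1+r)^3 = 70.2439/(1+0.14)^3 = 47.4126

€47.41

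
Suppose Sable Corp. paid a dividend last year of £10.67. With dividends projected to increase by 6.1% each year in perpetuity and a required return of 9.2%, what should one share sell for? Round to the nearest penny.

£365.19

Gordon growth model: P₀ = D₁/(r − g). D₁ = 10.67 × (1 + 0.061) = 11.3209.
P₀ = 11.3209 / (0.092 − 0.061) = 11.3209 / 0.031 = 365.1894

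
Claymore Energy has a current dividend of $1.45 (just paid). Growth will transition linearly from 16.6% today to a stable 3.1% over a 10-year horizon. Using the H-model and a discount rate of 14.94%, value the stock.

H-model: P₀ = D₀[(1+g_L) + H(g_S−g_L)]/(r−g_L), with H = 10/2 = 5.
P₀ = 1.45 × [(1+0.031) + 5×(0.166−0.031)] / (0.1494−0.031)
   = 1.45 × 1.7060 / 0.1184 = 20.8927

$20.89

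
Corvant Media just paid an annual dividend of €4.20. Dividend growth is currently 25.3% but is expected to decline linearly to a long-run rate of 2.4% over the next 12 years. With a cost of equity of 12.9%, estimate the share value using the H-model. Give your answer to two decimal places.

€95.92

H-model: P₀ = D₀[(1+g_L) + H(g_S−g_L)]/(r−g_L), with H = 12/2 = 6.
P₀ = 4.20 × [(1+0.024) + 6×(0.253−0.024)] / (0.129−0.024)
   = 4.20 × 2.3980 / 0.105 = 95.9200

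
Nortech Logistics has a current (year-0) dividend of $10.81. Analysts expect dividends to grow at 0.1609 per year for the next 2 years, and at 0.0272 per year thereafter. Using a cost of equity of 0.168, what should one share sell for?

$99.33

Two-stage DDM. Project D₁…D_2 at 0.1609, terminal growth 0.0272, discount at r = 0.168.
D_1 = 12.5493
D_2 = 14.5685
Terminal value at t=2: TV = D_3/(r−g) = 14.9648/(0.168−0.0272) = 106.2839
P₀ = 12.5493/(1+0.168)^1 + 14.5685/(1+0.168)^2 + 106.2839/(1+0.168)^2 = 99.3313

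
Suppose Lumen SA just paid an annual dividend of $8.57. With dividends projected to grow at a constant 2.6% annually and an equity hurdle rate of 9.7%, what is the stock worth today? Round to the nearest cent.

Gordon growth model: P₀ = D₁/(r − g). D₁ = 8.57 × (1 + 0.026) = 8.7928.
P₀ = 8.7928 / (0.097 − 0.026) = 8.7928 / 0.071 = 123.8425

$123.84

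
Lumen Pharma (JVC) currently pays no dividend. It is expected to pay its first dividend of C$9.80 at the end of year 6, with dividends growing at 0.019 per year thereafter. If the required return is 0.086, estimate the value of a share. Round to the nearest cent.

Deferred-dividend DDM. At t=5 the remaining stream is a growing perpetuity with first payment D_6 = 9.80.
V_5 = D_6/(r−g) = 9.80/(0.086−0.019) = 146.2687
P₀ = V_5/(1+r)^5 = 146.2687/(1+0.086)^5 = 96.8283

C$96.83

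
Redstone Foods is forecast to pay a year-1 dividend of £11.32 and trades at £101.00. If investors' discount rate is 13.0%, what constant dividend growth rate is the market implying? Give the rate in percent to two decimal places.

From P₀ = D₁/(r − g), the implied growth is g = r − D₁/P₀.
g = 0.13 − 11.32/101.00 = 0.13 − 0.11208 = 0.01792

1.79%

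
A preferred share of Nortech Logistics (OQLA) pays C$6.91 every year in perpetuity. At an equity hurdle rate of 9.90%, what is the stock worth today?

C$69.80

Zero-growth DDM (perpetuity): P₀ = D/r = 6.91 / 0.099 = 69.7980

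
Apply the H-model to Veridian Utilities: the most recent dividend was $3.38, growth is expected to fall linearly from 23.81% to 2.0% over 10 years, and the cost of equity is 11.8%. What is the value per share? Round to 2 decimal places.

$72.79

H-model: P₀ = D₀[(1+g_L) + H(g_S−g_L)]/(r−g_L), with H = 10/2 = 5.
P₀ = 3.38 × [(1+0.02) + 5×(0.2381−0.02)] / (0.118−0.02)
   = 3.38 × 2.1105 / 0.098 = 72.7907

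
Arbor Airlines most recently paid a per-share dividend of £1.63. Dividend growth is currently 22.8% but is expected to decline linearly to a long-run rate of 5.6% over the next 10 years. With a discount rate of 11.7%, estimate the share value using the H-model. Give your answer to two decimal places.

£51.20

H-model: P₀ = D₀[(1+g_L) + H(g_S−g_L)]/(r−g_L), with H = 10/2 = 5.
P₀ = 1.63 × [(1+0.056) + 5×(0.228−0.056)] / (0.117−0.056)
   = 1.63 × 1.9160 / 0.061 = 51.1980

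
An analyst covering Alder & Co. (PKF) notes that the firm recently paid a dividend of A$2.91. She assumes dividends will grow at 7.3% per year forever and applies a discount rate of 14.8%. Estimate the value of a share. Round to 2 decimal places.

A$41.63

Gordon growth model: P₀ = D₁/(r − g). D₁ = 2.91 × (1 + 0.073) = 3.1224.
P₀ = 3.1224 / (0.148 − 0.073) = 3.1224 / 0.075 = 41.6324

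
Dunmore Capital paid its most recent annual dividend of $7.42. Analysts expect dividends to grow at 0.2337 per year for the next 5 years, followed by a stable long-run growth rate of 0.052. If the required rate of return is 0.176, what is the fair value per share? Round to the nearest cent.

Two-stage DDM. Project D₁…D_5 at 0.2337, terminal growth 0.052, discount at r = 0.176.
D_1 = 9.1541
D_2 = 11.2934
D_3 = 13.9326
D_4 = 17.1887
D_5 = 21.2057
Terminal value at t=5: TV = D_6/(r−g) = 22.3084/(0.176−0.052) = 179.9061
P₀ = 9.1541/(1+0.176)^1 + 11.2934/(1+0.176)^2 + 13.9326/(1+0.176)^3 + 17.1887/(1+0.176)^4 + 21.2057/(1+0.176)^5 + 179.9061/(1+0.176)^5 = 122.9167

$122.92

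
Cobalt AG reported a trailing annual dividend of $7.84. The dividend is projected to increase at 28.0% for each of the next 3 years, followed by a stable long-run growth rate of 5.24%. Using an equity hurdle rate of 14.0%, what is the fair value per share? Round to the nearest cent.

Two-stage DDM. Project D₁…D_3 at 0.28, terminal growth 0.0524, discount at r = 0.14.
D_1 = 10.0352
D_2 = 12.8451
D_3 = 16.4417
Terminal value at t=3: TV = D_4/(r−g) = 17.3032/(0.14−0.0524) = 197.5253
P₀ = 10.0352/(1+0.14)^1 + 12.8451/(1+0.14)^2 + 16.4417/(1+0.14)^3 + 197.5253/(1+0.14)^3 = 163.1083

$163.11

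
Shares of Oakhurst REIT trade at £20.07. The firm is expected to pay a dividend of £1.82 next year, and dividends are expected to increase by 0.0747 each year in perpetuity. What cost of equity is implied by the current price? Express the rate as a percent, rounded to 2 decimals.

16.54%

Rearranging the constant-growth DDM: r = D₁/P₀ + g.
r = 1.8200 / 20.07 + 0.0747 = 0.09068 + 0.0747 = 0.16538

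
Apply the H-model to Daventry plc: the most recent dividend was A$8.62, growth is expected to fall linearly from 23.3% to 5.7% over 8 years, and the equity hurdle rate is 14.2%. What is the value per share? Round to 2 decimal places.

A$178.59

H-model: P₀ = D₀[(1+g_L) + H(g_S−g_L)]/(r−g_L), with H = 8/2 = 4.
P₀ = 8.62 × [(1+0.057) + 4×(0.233−0.057)] / (0.142−0.057)
   = 8.62 × 1.7610 / 0.085 = 178.5861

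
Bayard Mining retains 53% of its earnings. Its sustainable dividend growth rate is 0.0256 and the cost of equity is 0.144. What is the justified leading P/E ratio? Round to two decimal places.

3.97

Payout ratio b = 1 − 0.53 = 0.47.
Justified leading P/E = b/(r−g) = 0.47/(0.144−0.0256) = 3.9696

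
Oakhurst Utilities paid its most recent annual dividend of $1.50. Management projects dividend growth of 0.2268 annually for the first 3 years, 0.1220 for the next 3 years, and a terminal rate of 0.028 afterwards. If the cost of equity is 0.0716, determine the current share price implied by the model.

Three-stage DDM. Project D₁…D_6; terminal Gordon value at t=6 with g = 0.028; discount at r = 0.0716.
D_1 = 1.8402
D_2 = 2.2576
D_3 = 2.7696
D_4 = 3.1075
D_5 = 3.4866
D_6 = 3.9119
TV_6 = 4.0215/(0.0716−0.028) = 92.2354
P₀ = Σ Dₜ/(1+r)ᵗ + TV_6/(1+r)^6 = 74.2530

$74.25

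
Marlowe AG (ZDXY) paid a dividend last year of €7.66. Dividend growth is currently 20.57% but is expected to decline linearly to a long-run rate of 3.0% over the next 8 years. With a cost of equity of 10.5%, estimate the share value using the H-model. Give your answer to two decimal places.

H-model: P₀ = D₀[(1+g_L) + H(g_S−g_L)]/(r−g_L), with H = 8/2 = 4.
P₀ = 7.66 × [(1+0.03) + 4×(0.2057−0.03)] / (0.105−0.03)
   = 7.66 × 1.7328 / 0.075 = 176.9766

€176.98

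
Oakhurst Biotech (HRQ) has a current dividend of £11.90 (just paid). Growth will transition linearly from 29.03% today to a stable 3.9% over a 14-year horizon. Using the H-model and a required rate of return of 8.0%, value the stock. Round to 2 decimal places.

H-model: P₀ = D₀[(1+g_L) + H(g_S−g_L)]/(r−g_L), with H = 14/2 = 7.
P₀ = 11.90 × [(1+0.039) + 7×(0.2903−0.039)] / (0.08−0.039)
   = 11.90 × 2.7981 / 0.041 = 812.1315

£812.13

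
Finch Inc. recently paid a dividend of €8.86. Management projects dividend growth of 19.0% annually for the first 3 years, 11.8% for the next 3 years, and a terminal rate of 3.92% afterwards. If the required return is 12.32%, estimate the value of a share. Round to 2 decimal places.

€189.74

Three-stage DDM. Project D₁…D_6; terminal Gordon value at t=6 with g = 0.0392; discount at r = 0.1232.
D_1 = 10.5434
D_2 = 12.5466
D_3 = 14.9305
D_4 = 16.6923
D_5 = 18.6620
D_6 = 20.8641
TV_6 = 21.6820/(0.1232−0.0392) = 258.1189
P₀ = Σ Dₜ/(1+r)ᵗ + TV_6/(1+r)^6 = 189.7386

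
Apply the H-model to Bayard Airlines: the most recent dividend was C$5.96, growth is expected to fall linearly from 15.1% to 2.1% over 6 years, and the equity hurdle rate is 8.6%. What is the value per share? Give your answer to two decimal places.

C$129.38

H-model: P₀ = D₀[(1+g_L) + H(g_S−g_L)]/(r−g_L), with H = 6/2 = 3.
P₀ = 5.96 × [(1+0.021) + 3×(0.151−0.021)] / (0.086−0.021)
   = 5.96 × 1.4110 / 0.065 = 129.3778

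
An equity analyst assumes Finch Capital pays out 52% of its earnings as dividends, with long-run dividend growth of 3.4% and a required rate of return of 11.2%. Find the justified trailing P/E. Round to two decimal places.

6.89

Justified trailing P/E = b(1+g)/(r−g) = 0.52×(1+0.034)/(0.112−0.034) = 6.8933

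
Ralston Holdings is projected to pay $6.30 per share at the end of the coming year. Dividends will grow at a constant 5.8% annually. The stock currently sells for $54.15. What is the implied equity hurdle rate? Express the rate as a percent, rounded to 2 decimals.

Rearranging the constant-growth DDM: r = D₁/P₀ + g.
r = 6.3000 / 54.15 + 0.058 = 0.11634 + 0.058 = 0.17434

17.43%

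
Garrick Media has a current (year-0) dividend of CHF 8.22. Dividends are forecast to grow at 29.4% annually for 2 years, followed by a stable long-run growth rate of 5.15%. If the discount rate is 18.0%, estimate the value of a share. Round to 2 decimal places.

CHF 99.79

Two-stage DDM. Project D₁…D_2 at 0.294, terminal growth 0.0515, discount at r = 0.18.
D_1 = 10.6367
D_2 = 13.7639
Terminal value at t=2: TV = D_3/(r−g) = 14.4727/(0.18−0.0515) = 112.6280
P₀ = 10.6367/(1+0.18)^1 + 13.7639/(1+0.18)^2 + 112.6280/(1+0.18)^2 = 99.7868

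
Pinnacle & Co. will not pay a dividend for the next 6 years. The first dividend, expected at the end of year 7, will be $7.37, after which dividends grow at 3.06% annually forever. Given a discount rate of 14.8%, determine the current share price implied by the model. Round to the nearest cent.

Deferred-dividend DDM. At t=6 the remaining stream is a growing perpetuity with first payment D_7 = 7.37.
V_6 = D_7/(r−g) = 7.37/(0.148−0.0306) = 62.7768
P₀ = V_6/(1+r)^6 = 62.7768/(1+0.148)^6 = 27.4251

$27.43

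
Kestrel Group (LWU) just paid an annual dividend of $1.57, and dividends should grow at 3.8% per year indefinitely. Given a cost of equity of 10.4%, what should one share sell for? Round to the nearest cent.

Gordon growth model: P₀ = D₁/(r − g). D₁ = 1.57 × (1 + 0.038) = 1.6297.
P₀ = 1.6297 / (0.104 − 0.038) = 1.6297 / 0.066 = 24.6918

$24.69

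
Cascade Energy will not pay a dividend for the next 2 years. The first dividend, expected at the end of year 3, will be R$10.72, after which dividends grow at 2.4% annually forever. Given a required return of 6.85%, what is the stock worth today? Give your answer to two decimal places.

R$211.00

Deferred-dividend DDM. At t=2 the remaining stream is a growing perpetuity with first payment D_3 = 10.72.
V_2 = D_3/(r−g) = 10.72/(0.0685−0.024) = 240.8989
P₀ = V_2/(1+r)^2 = 240.8989/(1+0.0685)^2 = 211.0016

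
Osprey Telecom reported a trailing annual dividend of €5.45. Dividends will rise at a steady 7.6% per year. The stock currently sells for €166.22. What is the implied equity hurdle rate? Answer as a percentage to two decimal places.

11.13%

Rearranging the constant-growth DDM: r = D₁/P₀ + g.
D₁ = 5.45 × (1 + 0.076) = 5.8642.
r = 5.8642 / 166.22 + 0.076 = 0.03528 + 0.076 = 0.11128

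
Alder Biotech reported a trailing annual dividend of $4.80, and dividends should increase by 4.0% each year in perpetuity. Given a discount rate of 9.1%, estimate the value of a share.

$97.88

Gordon growth model: P₀ = D₁/(r − g). D₁ = 4.80 × (1 + 0.04) = 4.9920.
P₀ = 4.9920 / (0.091 − 0.04) = 4.9920 / 0.051 = 97.8824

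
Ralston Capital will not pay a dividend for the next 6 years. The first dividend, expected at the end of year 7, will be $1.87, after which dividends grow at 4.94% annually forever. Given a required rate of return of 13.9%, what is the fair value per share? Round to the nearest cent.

$9.56

Deferred-dividend DDM. At t=6 the remaining stream is a growing perpetuity with first payment D_7 = 1.87.
V_6 = D_7/(r−g) = 1.87/(0.139−0.0494) = 20.8705
P₀ = V_6/(1+r)^6 = 20.8705/(1+0.139)^6 = 9.5585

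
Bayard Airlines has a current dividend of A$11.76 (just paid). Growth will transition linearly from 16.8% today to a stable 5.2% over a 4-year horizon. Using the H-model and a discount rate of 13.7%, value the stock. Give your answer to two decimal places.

A$177.65

H-model: P₀ = D₀[(1+g_L) + H(g_S−g_L)]/(r−g_L), with H = 4/2 = 2.
P₀ = 11.76 × [(1+0.052) + 2×(0.168−0.052)] / (0.137−0.052)
   = 11.76 × 1.2840 / 0.085 = 177.6452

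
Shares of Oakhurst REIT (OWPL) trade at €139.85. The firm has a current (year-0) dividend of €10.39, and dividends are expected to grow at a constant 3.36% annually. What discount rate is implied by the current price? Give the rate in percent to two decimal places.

11.04%

Rearranging the constant-growth DDM: r = D₁/P₀ + g.
D₁ = 10.39 × (1 + 0.0336) = 10.7391.
r = 10.7391 / 139.85 + 0.0336 = 0.07679 + 0.0336 = 0.11039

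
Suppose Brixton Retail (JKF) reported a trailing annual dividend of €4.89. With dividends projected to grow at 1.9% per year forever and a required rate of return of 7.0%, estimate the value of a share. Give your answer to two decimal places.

€97.70

Gordon growth model: P₀ = D₁/(r − g). D₁ = 4.89 × (1 + 0.019) = 4.9829.
P₀ = 4.9829 / (0.07 − 0.019) = 4.9829 / 0.051 = 97.7041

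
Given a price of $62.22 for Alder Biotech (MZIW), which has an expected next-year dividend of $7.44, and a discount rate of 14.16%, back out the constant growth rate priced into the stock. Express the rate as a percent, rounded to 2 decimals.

From P₀ = D₁/(r − g), the implied growth is g = r − D₁/P₀.
g = 0.1416 − 7.44/62.22 = 0.1416 − 0.11958 = 0.02202

2.20%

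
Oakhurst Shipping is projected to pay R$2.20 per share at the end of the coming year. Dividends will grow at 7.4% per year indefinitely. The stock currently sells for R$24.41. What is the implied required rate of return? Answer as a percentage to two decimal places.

16.41%

Rearranging the constant-growth DDM: r = D₁/P₀ + g.
r = 2.2000 / 24.41 + 0.074 = 0.09013 + 0.074 = 0.16413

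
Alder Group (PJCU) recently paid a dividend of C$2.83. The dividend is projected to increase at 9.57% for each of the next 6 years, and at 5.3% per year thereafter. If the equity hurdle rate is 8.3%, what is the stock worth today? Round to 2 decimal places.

Two-stage DDM. Project D₁…D_6 at 0.0957, terminal growth 0.053, discount at r = 0.083.
D_1 = 3.1008
D_2 = 3.3976
D_3 = 3.7227
D_4 = 4.0790
D_5 = 4.4694
D_6 = 4.8971
Terminal value at t=6: TV = D_7/(r−g) = 5.1566/(0.083−0.053) = 171.8872
P₀ = 3.1008/(1+0.083)^1 + 3.3976/(1+0.083)^2 + 3.7227/(1+0.083)^3 + 4.0790/(1+0.083)^4 + 4.4694/(1+0.083)^5 + 4.8971/(1+0.083)^6 + 171.8872/(1+0.083)^6 = 124.2209

C$124.22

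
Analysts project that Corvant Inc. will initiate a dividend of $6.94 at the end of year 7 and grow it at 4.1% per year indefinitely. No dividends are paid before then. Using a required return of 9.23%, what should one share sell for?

$79.65

Deferred-dividend DDM. At t=6 the remaining stream is a growing perpetuity with first payment D_7 = 6.94.
V_6 = D_7/(r−g) = 6.94/(0.0923−0.041) = 135.2827
P₀ = V_6/(1+r)^6 = 135.2827/(1+0.0923)^6 = 79.6509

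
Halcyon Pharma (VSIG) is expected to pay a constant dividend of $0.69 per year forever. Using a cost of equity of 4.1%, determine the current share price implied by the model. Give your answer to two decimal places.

$16.83

Zero-growth DDM (perpetuity): P₀ = D/r = 0.69 / 0.041 = 16.8293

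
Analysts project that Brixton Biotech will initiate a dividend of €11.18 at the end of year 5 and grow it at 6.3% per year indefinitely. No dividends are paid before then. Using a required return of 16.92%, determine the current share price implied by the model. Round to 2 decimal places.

€56.33

Deferred-dividend DDM. At t=4 the remaining stream is a growing perpetuity with first payment D_5 = 11.18.
V_4 = D_5/(r−g) = 11.18/(0.1692−0.063) = 105.2731
P₀ = V_4/(1+r)^4 = 105.2731/(1+0.1692)^4 = 56.3329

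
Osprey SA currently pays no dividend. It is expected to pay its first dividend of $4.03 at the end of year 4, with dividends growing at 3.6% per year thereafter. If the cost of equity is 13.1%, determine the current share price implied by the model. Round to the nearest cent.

$29.32

Deferred-dividend DDM. At t=3 the remaining stream is a growing perpetuity with first payment D_4 = 4.03.
V_3 = D_4/(r−g) = 4.03/(0.131−0.036) = 42.4211
P₀ = V_3/(1+r)^3 = 42.4211/(1+0.131)^3 = 29.3220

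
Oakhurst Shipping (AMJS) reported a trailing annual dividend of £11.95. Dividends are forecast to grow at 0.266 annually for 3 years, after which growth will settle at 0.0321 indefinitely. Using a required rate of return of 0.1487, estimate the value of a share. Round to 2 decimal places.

Two-stage DDM. Project D₁…D_3 at 0.266, terminal growth 0.0321, discount at r = 0.1487.
D_1 = 15.1287
D_2 = 19.1529
D_3 = 24.2476
Terminal value at t=3: TV = D_4/(r−g) = 25.0260/(0.1487−0.0321) = 214.6309
P₀ = 15.1287/(1+0.1487)^1 + 19.1529/(1+0.1487)^2 + 24.2476/(1+0.1487)^3 + 214.6309/(1+0.1487)^3 = 185.2858

£185.29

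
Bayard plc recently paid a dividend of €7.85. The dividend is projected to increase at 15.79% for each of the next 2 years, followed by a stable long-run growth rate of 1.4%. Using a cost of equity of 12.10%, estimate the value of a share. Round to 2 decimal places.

Two-stage DDM. Project D₁…D_2 at 0.1579, terminal growth 0.014, discount at r = 0.121.
D_1 = 9.0895
D_2 = 10.5247
Terminal value at t=2: TV = D_3/(r−g) = 10.6721/(0.121−0.014) = 99.7392
P₀ = 9.0895/(1+0.121)^1 + 10.5247/(1+0.121)^2 + 99.7392/(1+0.121)^2 = 95.8534

€95.85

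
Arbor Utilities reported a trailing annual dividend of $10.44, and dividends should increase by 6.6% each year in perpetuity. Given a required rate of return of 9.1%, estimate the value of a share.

$445.16

Gordon growth model: P₀ = D₁/(r − g). D₁ = 10.44 × (1 + 0.066) = 11.1290.
P₀ = 11.1290 / (0.091 − 0.066) = 11.1290 / 0.025 = 445.1616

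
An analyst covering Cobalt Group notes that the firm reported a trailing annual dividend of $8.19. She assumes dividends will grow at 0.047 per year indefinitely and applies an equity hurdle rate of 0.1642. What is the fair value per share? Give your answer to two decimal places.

Gordon growth model: P₀ = D₁/(r − g). D₁ = 8.19 × (1 + 0.047) = 8.5749.
P₀ = 8.5749 / (0.1642 − 0.047) = 8.5749 / 0.1172 = 73.1649

$73.16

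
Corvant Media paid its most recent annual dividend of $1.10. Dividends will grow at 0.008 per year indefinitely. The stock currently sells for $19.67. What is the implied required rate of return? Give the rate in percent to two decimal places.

6.44%

Rearranging the constant-growth DDM: r = D₁/P₀ + g.
D₁ = 1.10 × (1 + 0.008) = 1.1088.
r = 1.1088 / 19.67 + 0.008 = 0.05637 + 0.008 = 0.06437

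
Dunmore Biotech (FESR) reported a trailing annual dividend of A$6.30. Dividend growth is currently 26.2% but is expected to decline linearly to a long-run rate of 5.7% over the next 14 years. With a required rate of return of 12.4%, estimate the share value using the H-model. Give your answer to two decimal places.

H-model: P₀ = D₀[(1+g_L) + H(g_S−g_L)]/(r−g_L), with H = 14/2 = 7.
P₀ = 6.30 × [(1+0.057) + 7×(0.262−0.057)] / (0.124−0.057)
   = 6.30 × 2.4920 / 0.067 = 234.3224

A$234.32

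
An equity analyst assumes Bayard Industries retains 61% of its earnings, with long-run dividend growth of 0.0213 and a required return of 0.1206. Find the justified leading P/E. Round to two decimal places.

Payout ratio b = 1 − 0.61 = 0.39.
Justified leading P/E = b/(r−g) = 0.39/(0.1206−0.0213) = 3.9275

3.93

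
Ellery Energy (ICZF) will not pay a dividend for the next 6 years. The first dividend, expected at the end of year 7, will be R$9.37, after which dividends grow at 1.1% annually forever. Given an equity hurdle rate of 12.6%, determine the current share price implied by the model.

Deferred-dividend DDM. At t=6 the remaining stream is a growing perpetuity with first payment D_7 = 9.37.
V_6 = D_7/(r−g) = 9.37/(0.126−0.011) = 81.4783
P₀ = V_6/(1+r)^6 = 81.4783/(1+0.126)^6 = 39.9771

R$39.98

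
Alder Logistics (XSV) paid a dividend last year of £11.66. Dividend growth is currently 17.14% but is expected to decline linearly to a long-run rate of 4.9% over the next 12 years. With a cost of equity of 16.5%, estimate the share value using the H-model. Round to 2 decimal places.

£179.26

H-model: P₀ = D₀[(1+g_L) + H(g_S−g_L)]/(r−g_L), with H = 12/2 = 6.
P₀ = 11.66 × [(1+0.049) + 6×(0.1714−0.049)] / (0.165−0.049)
   = 11.66 × 1.7834 / 0.116 = 179.2624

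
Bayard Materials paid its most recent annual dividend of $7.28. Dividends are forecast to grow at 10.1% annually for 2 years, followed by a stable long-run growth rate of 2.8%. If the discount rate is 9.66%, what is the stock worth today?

$124.62

Two-stage DDM. Project D₁…D_2 at 0.101, terminal growth 0.028, discount at r = 0.0966.
D_1 = 8.0153
D_2 = 8.8248
Terminal value at t=2: TV = D_3/(r−g) = 9.0719/(0.0966−0.028) = 132.2437
P₀ = 8.0153/(1+0.0966)^1 + 8.8248/(1+0.0966)^2 + 132.2437/(1+0.0966)^2 = 124.6188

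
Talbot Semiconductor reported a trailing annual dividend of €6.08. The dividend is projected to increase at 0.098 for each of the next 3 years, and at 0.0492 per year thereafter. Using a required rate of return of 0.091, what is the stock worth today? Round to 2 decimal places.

Two-stage DDM. Project D₁…D_3 at 0.098, terminal growth 0.0492, discount at r = 0.091.
D_1 = 6.6758
D_2 = 7.3301
D_3 = 8.0484
Terminal value at t=3: TV = D_4/(r−g) = 8.4444/(0.091−0.0492) = 202.0192
P₀ = 6.6758/(1+0.091)^1 + 7.3301/(1+0.091)^2 + 8.0484/(1+0.091)^3 + 202.0192/(1+0.091)^3 = 174.0424

€174.04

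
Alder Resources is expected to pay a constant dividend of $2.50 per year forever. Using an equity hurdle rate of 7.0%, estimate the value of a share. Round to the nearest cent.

$35.71

Zero-growth DDM (perpetuity): P₀ = D/r = 2.50 / 0.07 = 35.7143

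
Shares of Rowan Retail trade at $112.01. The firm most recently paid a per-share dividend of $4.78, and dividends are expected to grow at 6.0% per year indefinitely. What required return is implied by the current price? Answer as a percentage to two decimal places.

Rearranging the constant-growth DDM: r = D₁/P₀ + g.
D₁ = 4.78 × (1 + 0.06) = 5.0668.
r = 5.0668 / 112.01 + 0.06 = 0.04524 + 0.06 = 0.10524

10.52%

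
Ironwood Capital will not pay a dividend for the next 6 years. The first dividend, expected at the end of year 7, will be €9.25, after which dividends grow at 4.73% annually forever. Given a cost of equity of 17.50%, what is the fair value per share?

€27.52

Deferred-dividend DDM. At t=6 the remaining stream is a growing perpetuity with first payment D_7 = 9.25.
V_6 = D_7/(r−g) = 9.25/(0.175−0.0473) = 72.4354
P₀ = V_6/(1+r)^6 = 72.4354/(1+0.175)^6 = 27.5248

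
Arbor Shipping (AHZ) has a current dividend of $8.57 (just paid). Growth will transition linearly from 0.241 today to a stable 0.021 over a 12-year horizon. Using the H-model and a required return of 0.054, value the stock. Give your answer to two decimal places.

H-model: P₀ = D₀[(1+g_L) + H(g_S−g_L)]/(r−g_L), with H = 12/2 = 6.
P₀ = 8.57 × [(1+0.021) + 6×(0.241−0.021)] / (0.054−0.021)
   = 8.57 × 2.3410 / 0.033 = 607.9506

$607.95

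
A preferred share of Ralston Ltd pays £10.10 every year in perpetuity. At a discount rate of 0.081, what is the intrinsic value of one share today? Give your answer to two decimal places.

£124.69

Zero-growth DDM (perpetuity): P₀ = D/r = 10.10 / 0.081 = 124.6914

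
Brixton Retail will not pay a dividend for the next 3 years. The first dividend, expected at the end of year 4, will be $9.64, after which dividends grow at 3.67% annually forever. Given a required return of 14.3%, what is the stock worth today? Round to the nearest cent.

$60.73

Deferred-dividend DDM. At t=3 the remaining stream is a growing perpetuity with first payment D_4 = 9.64.
V_3 = D_4/(r−g) = 9.64/(0.143−0.0367) = 90.6867
P₀ = V_3/(1+r)^3 = 90.6867/(1+0.143)^3 = 60.7303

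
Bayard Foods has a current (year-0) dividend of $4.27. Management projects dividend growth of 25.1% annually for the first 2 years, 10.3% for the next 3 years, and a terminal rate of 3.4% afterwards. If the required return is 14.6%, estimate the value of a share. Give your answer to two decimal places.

Three-stage DDM. Project D₁…D_5; terminal Gordon value at t=5 with g = 0.034; discount at r = 0.146.
D_1 = 5.3418
D_2 = 6.6826
D_3 = 7.3709
D_4 = 8.1301
D_5 = 8.9675
TV_5 = 9.2723/(0.146−0.034) = 82.7888
P₀ = Σ Dₜ/(1+r)ᵗ + TV_5/(1+r)^5 = 65.7813

$65.78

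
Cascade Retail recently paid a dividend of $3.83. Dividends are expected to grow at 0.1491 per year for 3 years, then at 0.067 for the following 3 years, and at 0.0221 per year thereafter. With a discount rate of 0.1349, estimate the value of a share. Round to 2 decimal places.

$52.27

Three-stage DDM. Project D₁…D_6; terminal Gordon value at t=6 with g = 0.0221; discount at r = 0.1349.
D_1 = 4.4011
D_2 = 5.0573
D_3 = 5.8113
D_4 = 6.2006
D_5 = 6.6161
D_6 = 7.0594
TV_6 = 7.2154/(0.1349−0.0221) = 63.9661
P₀ = Σ Dₜ/(1+r)ᵗ + TV_6/(1+r)^6 = 52.2723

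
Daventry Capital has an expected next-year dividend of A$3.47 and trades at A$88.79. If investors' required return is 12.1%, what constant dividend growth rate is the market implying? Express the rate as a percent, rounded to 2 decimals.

8.19%

From P₀ = D₁/(r − g), the implied growth is g = r − D₁/P₀.
g = 0.121 − 3.47/88.79 = 0.121 − 0.03908 = 0.08192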